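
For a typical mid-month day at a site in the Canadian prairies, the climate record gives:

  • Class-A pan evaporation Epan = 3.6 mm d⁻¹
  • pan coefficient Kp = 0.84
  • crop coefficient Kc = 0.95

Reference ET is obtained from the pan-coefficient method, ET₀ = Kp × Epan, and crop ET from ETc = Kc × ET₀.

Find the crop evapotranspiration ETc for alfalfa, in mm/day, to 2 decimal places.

ET₀ = 0.84 × 3.6 = 3.0240 mm/d
ETc = Kc × ET₀ = 0.95 × 3.0240 = 2.8728 mm/d

2.87 mm/day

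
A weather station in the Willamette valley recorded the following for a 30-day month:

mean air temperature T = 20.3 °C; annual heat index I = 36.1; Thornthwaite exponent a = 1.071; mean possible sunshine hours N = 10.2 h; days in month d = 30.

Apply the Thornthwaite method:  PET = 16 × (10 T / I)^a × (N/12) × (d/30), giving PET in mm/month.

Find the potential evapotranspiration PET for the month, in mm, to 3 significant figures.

10T/I = 10 × 20.3 / 36.1 = 5.6233
(10T/I)^a = 5.6233^1.071 = 6.3568
Uncorrected PET = 16 × 6.3568 = 101.709 mm
Correction = (N/12)(d/30) = (10.2/12)(30/30) = 0.8500
PET = 101.709 × 0.8500 = 86.453 mm/month

86.5 mm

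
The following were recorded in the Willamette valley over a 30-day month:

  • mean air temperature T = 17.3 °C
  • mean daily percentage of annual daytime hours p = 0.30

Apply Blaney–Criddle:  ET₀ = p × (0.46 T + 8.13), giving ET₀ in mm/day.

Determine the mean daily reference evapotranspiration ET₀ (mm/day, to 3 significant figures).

ET₀ = 0.30 × (0.46 × 17.3 + 8.13) = 0.30 × 16.088 = 4.8264 mm/d

4.83 mm/day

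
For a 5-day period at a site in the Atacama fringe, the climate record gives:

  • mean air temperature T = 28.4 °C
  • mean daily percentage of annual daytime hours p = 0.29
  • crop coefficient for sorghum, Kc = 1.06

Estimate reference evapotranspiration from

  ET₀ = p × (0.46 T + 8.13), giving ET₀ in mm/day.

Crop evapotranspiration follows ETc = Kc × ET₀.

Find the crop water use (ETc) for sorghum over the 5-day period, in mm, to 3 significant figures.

ET₀ = 0.29 × (0.46 × 28.4 + 8.13) = 0.29 × 21.194 = 6.1463 mm/d
ETc = Kc × ET₀ = 1.06 × 6.1463 = 6.5151 mm/d
Over 5 days: 6.5151 × 5 = 32.576 mm

32.6 mm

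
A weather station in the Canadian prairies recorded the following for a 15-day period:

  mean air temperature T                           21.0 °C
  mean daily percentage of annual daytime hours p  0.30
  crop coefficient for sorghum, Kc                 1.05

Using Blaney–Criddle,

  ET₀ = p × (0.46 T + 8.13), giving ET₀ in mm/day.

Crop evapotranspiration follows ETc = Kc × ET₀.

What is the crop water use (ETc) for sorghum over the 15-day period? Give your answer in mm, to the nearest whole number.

ET₀ = 0.30 × (0.46 × 21.0 + 8.13) = 0.30 × 17.790 = 5.3370 mm/d
ETc = Kc × ET₀ = 1.05 × 5.3370 = 5.6039 mm/d
Over 15 days: 5.6039 × 15 = 84.059 mm

84 mm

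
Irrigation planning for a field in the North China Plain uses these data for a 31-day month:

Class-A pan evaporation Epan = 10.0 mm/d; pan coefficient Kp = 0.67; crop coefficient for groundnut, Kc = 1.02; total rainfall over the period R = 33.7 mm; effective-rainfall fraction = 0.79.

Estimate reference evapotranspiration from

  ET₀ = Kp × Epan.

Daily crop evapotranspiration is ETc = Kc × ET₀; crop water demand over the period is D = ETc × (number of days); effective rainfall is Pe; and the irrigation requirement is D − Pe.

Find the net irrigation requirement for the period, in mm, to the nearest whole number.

ET₀ = 0.67 × 10.0 = 6.7000 mm/d
ETc = Kc × ET₀ = 1.02 × 6.7000 = 6.8340 mm/d
Crop demand D = ETc × 31 d = 6.8340 × 31 = 211.854 mm
Pe = 0.79 × 33.7 = 26.623 mm
D − Pe = 211.854 − 26.623 = 185.231 mm

185 mm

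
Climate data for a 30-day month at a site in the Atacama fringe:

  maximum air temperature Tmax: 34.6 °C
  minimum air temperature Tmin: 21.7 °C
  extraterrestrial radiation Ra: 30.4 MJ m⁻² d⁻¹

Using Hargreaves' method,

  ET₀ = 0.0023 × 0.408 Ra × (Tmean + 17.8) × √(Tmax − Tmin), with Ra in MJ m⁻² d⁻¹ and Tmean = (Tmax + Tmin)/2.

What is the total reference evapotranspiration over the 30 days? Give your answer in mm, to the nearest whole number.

141 mm

Tmean = (34.6 + 21.7)/2 = 28.15 °C
0.408 Ra = 0.408 × 30.4 = 12.4032 mm/d equivalent
ET₀ = 0.0023 × 12.4032 × (28.15 + 17.8) × √12.9 = 0.0023 × 12.4032 × 45.95 × 3.5917 = 4.7081 mm/d
Over 30 days: 4.7081 × 30 = 141.243 mm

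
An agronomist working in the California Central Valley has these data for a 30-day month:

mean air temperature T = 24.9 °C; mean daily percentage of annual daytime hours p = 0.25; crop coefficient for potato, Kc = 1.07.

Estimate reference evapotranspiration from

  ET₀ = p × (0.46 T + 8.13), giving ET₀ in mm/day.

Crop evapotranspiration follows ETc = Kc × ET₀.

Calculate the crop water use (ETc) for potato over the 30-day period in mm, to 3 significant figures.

157 mm

ET₀ = 0.25 × (0.46 × 24.9 + 8.13) = 0.25 × 19.584 = 4.8960 mm/d
ETc = Kc × ET₀ = 1.07 × 4.8960 = 5.2387 mm/d
Over 30 days: 5.2387 × 30 = 157.161 mm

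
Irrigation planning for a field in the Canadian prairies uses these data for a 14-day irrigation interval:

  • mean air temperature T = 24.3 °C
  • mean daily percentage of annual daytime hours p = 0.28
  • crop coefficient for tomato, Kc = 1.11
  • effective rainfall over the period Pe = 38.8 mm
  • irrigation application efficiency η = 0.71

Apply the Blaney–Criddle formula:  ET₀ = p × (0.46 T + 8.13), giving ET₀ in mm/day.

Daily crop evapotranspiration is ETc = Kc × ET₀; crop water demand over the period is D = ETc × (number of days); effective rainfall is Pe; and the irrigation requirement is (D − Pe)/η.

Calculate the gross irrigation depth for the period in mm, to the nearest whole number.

ET₀ = 0.28 × (0.46 × 24.3 + 8.13) = 0.28 × 19.308 = 5.4062 mm/d
ETc = Kc × ET₀ = 1.11 × 5.4062 = 6.0009 mm/d
Crop demand D = ETc × 14 d = 6.0009 × 14 = 84.013 mm
D − Pe = 84.013 − 38.8 = 45.213 mm
Gross irrigation = 45.213 / 0.71 = 63.680 mm

64 mm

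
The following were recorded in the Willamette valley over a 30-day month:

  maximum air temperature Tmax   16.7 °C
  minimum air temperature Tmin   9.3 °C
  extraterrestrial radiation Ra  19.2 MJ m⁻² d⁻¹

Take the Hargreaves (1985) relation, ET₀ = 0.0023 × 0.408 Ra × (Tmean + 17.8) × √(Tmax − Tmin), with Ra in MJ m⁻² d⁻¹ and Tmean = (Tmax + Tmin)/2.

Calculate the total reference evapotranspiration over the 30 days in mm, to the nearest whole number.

Tmean = (16.7 + 9.3)/2 = 13.00 °C
0.408 Ra = 0.408 × 19.2 = 7.8336 mm/d equivalent
ET₀ = 0.0023 × 7.8336 × (13.00 + 17.8) × √7.4 = 0.0023 × 7.8336 × 30.80 × 2.7203 = 1.5096 mm/d
Over 30 days: 1.5096 × 30 = 45.288 mm

45 mm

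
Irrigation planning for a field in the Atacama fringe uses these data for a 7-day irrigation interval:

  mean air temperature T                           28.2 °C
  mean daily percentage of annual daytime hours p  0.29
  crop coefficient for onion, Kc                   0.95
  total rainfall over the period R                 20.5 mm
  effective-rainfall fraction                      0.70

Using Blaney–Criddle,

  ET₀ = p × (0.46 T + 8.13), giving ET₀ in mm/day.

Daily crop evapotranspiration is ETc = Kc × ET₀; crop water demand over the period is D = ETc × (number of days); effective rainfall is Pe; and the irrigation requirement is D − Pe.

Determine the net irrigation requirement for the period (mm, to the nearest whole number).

ET₀ = 0.29 × (0.46 × 28.2 + 8.13) = 0.29 × 21.102 = 6.1196 mm/d
ETc = Kc × ET₀ = 0.95 × 6.1196 = 5.8136 mm/d
Crop demand D = ETc × 7 d = 5.8136 × 7 = 40.695 mm
Pe = 0.70 × 20.5 = 14.350 mm
D − Pe = 40.695 − 14.350 = 26.345 mm

26 mm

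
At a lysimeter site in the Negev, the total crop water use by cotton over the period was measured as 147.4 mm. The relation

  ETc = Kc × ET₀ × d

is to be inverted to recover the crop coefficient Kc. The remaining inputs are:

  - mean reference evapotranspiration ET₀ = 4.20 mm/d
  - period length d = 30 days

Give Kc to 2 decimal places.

ETc = Kc × ET₀ × d  ⇒  Kc = ETc / (ET₀ × d)
Kc = 147.4 / (4.20 × 30) = 147.4 / 126.00 = 1.1698

1.17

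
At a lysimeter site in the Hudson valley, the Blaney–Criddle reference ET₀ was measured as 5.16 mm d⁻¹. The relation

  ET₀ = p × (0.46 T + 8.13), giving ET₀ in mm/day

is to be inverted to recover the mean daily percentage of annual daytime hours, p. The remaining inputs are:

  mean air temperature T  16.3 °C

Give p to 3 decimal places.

p = ET₀ / (0.46 T + 8.13) = 5.16 / (0.46 × 16.3 + 8.13) = 5.16 / 15.628 = 0.3302

0.330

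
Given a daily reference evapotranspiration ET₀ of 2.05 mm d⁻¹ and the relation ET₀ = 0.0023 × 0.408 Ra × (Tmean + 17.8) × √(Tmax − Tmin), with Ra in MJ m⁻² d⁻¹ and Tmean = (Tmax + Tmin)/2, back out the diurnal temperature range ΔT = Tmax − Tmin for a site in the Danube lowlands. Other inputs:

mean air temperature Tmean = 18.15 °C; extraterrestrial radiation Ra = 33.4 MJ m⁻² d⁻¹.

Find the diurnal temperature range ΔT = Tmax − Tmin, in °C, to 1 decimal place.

√ΔT = ET₀ / [0.0023 × 0.408 × Ra × (Tmean+17.8)] = 2.05 / (0.0023 × 13.6272 × 35.95) = 1.8194
ΔT = 1.8194² = 3.310 °C

3.3 °C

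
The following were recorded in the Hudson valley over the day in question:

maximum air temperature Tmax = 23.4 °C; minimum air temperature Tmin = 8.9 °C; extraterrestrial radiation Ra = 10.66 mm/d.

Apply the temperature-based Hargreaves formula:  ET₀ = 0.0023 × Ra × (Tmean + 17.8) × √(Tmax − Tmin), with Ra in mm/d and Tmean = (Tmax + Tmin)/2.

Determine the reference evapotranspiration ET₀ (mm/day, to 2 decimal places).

Tmean = (23.4 + 8.9)/2 = 16.15 °C
ET₀ = 0.0023 × 10.66 × (16.15 + 17.8) × √14.5 = 0.0023 × 10.66 × 33.95 × 3.8079 = 3.1696 mm/d

3.17 mm/day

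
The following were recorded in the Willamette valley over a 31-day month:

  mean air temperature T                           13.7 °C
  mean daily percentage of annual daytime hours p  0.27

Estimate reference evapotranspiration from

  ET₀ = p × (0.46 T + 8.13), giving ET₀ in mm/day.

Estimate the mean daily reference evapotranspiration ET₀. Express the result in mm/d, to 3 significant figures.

ET₀ = 0.27 × (0.46 × 13.7 + 8.13) = 0.27 × 14.432 = 3.8966 mm/d

3.90 mm/d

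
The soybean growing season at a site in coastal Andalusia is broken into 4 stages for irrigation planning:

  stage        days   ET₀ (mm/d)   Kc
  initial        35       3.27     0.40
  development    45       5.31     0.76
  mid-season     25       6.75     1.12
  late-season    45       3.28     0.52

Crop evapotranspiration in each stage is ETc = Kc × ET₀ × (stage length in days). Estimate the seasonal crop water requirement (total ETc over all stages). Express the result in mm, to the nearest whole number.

initial: 0.40 × 3.27 × 35 = 45.78 mm
development: 0.76 × 5.31 × 45 = 181.60 mm
mid-season: 1.12 × 6.75 × 25 = 189.00 mm
late-season: 0.52 × 3.28 × 45 = 76.75 mm
Seasonal total = 493.13 mm

493 mm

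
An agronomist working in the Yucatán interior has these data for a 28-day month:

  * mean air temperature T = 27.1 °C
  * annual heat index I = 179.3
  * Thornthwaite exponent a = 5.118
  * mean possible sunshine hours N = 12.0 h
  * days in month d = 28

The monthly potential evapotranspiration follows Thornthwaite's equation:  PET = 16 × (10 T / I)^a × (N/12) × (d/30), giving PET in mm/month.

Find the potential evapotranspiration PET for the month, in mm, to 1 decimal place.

10T/I = 10 × 27.1 / 179.3 = 1.5114
(10T/I)^a = 1.5114^5.118 = 8.2806
Uncorrected PET = 16 × 8.2806 = 132.490 mm
Correction = (N/12)(d/30) = (12.0/12)(28/30) = 0.9333
PET = 132.490 × 0.9333 = 123.653 mm/month

123.7 mm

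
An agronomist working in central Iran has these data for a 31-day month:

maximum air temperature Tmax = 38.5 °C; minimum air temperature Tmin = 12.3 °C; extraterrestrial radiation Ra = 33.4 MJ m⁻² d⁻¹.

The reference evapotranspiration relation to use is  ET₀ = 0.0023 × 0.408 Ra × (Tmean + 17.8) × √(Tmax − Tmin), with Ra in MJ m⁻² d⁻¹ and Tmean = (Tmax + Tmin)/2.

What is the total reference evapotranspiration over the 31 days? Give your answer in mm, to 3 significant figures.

Tmean = (38.5 + 12.3)/2 = 25.40 °C
0.408 Ra = 0.408 × 33.4 = 13.6272 mm/d equivalent
ET₀ = 0.0023 × 13.6272 × (25.40 + 17.8) × √26.2 = 0.0023 × 13.6272 × 43.20 × 5.1186 = 6.9306 mm/d
Over 31 days: 6.9306 × 31 = 214.849 mm

215 mm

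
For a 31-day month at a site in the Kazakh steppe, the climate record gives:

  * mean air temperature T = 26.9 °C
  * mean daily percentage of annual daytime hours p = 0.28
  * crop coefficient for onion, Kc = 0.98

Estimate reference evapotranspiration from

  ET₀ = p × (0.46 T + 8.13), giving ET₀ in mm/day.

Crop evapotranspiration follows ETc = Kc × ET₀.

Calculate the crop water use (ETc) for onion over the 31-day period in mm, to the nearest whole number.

ET₀ = 0.28 × (0.46 × 26.9 + 8.13) = 0.28 × 20.504 = 5.7411 mm/d
ETc = Kc × ET₀ = 0.98 × 5.7411 = 5.6263 mm/d
Over 31 days: 5.6263 × 31 = 174.415 mm

174 mm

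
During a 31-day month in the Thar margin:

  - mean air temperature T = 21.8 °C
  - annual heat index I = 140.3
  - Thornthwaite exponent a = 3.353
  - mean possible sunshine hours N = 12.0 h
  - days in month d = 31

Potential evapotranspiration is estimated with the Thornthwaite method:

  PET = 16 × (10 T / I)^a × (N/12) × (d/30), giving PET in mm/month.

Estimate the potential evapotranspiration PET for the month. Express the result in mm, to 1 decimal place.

10T/I = 10 × 21.8 / 140.3 = 1.5538
(10T/I)^a = 1.5538^3.353 = 4.3828
Uncorrected PET = 16 × 4.3828 = 70.125 mm
Correction = (N/12)(d/30) = (12.0/12)(31/30) = 1.0333
PET = 70.125 × 1.0333 = 72.460 mm/month

72.5 mm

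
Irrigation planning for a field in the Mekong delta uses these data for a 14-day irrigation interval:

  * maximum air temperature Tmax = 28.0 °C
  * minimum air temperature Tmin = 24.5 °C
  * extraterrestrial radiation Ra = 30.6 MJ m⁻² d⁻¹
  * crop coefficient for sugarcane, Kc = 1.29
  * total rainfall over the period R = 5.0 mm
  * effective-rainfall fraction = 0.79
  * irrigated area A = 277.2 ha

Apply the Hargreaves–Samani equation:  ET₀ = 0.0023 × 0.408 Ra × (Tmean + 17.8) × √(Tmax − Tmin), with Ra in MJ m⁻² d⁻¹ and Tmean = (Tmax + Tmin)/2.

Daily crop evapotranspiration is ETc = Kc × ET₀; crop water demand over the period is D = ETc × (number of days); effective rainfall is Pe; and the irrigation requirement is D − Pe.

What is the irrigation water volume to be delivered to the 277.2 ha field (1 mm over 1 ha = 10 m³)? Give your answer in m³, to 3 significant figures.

108000 m³

Tmean = (28.0 + 24.5)/2 = 26.25 °C
0.408 Ra = 0.408 × 30.6 = 12.4848 mm/d equivalent
ET₀ = 0.0023 × 12.4848 × (26.25 + 17.8) × √3.5 = 0.0023 × 12.4848 × 44.05 × 1.8708 = 2.3664 mm/d
ETc = Kc × ET₀ = 1.29 × 2.3664 = 3.0527 mm/d
Crop demand D = ETc × 14 d = 3.0527 × 14 = 42.738 mm
Pe = 0.79 × 5.0 = 3.950 mm
D − Pe = 42.738 − 3.950 = 38.788 mm
Volume = 38.788 mm × 277.2 ha × 10 = 107520.3 m³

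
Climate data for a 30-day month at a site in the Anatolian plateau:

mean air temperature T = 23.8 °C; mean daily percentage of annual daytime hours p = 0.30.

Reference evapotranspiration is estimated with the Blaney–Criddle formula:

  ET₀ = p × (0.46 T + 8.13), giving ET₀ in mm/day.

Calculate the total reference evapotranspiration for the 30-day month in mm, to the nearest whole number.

ET₀ = 0.30 × (0.46 × 23.8 + 8.13) = 0.30 × 19.078 = 5.7234 mm/d
Monthly total = 5.7234 × 30 = 171.702 mm

172 mm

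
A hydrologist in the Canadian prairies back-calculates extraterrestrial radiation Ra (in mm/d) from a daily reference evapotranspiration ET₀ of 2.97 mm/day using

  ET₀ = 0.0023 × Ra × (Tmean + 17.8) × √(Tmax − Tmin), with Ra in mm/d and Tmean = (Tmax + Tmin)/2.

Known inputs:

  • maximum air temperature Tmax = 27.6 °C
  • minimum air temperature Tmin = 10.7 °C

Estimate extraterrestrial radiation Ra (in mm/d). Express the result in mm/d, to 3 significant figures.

8.50 mm/d

Tmean = 19.15 °C; √ΔT = 4.1110
Ra = ET₀ / [0.0023 × (Tmean+17.8) × √ΔT] = 2.97 / (0.0023 × 36.95 × 4.1110) = 8.501 mm/d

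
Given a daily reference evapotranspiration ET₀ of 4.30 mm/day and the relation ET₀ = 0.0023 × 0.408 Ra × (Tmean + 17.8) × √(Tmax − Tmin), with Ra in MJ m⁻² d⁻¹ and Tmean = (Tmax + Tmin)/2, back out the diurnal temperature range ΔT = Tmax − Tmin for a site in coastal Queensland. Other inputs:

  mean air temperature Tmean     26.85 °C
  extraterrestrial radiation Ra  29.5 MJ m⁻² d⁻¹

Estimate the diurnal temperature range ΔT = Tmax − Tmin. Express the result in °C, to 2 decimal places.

√ΔT = ET₀ / [0.0023 × 0.408 × Ra × (Tmean+17.8)] = 4.30 / (0.0023 × 12.0360 × 44.65) = 3.4789
ΔT = 3.4789² = 12.103 °C

12.10 °C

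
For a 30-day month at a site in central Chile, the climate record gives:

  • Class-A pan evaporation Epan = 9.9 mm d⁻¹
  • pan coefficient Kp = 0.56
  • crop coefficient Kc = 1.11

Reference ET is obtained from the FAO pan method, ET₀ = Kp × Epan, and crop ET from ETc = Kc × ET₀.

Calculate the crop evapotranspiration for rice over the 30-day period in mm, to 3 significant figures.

ET₀ = 0.56 × 9.9 = 5.5440 mm/d
ETc = Kc × ET₀ = 1.11 × 5.5440 = 6.1538 mm/d
Over 30 days: 6.1538 × 30 = 184.614 mm

185 mm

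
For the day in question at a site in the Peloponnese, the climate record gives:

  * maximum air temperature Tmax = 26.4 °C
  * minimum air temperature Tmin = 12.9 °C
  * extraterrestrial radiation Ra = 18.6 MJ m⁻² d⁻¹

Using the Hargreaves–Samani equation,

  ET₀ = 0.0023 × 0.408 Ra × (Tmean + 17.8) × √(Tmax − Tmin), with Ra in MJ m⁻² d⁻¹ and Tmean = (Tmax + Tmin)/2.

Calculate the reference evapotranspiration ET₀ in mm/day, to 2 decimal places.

2.40 mm/day

Tmean = (26.4 + 12.9)/2 = 19.65 °C
0.408 Ra = 0.408 × 18.6 = 7.5888 mm/d equivalent
ET₀ = 0.0023 × 7.5888 × (19.65 + 17.8) × √13.5 = 0.0023 × 7.5888 × 37.45 × 3.6742 = 2.4017 mm/d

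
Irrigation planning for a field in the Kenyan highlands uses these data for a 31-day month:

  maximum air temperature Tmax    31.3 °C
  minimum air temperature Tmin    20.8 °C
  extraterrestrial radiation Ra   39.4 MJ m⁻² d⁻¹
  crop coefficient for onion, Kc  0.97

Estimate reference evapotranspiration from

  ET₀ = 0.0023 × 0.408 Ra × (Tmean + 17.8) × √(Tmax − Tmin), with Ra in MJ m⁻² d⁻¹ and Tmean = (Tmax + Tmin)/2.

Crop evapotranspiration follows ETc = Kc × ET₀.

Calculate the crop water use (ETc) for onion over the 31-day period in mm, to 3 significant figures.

158 mm

Tmean = (31.3 + 20.8)/2 = 26.05 °C
0.408 Ra = 0.408 × 39.4 = 16.0752 mm/d equivalent
ET₀ = 0.0023 × 16.0752 × (26.05 + 17.8) × √10.5 = 0.0023 × 16.0752 × 43.85 × 3.2404 = 5.2535 mm/d
ETc = Kc × ET₀ = 0.97 × 5.2535 = 5.0959 mm/d
Over 31 days: 5.0959 × 31 = 157.973 mm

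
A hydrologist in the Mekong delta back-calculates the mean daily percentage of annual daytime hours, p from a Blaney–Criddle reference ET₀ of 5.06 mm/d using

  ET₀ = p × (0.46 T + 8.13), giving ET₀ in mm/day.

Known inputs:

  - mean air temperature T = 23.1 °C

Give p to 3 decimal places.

0.270

p = ET₀ / (0.46 T + 8.13) = 5.06 / (0.46 × 23.1 + 8.13) = 5.06 / 18.756 = 0.2698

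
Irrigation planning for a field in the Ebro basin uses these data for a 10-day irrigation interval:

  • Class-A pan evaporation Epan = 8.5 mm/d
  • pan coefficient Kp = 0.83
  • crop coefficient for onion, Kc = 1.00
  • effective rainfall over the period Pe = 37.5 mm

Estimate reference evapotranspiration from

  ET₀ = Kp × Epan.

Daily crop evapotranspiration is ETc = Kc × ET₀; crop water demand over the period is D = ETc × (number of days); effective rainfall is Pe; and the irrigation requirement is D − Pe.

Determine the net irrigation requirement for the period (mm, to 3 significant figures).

33.1 mm

ET₀ = 0.83 × 8.5 = 7.0550 mm/d
ETc = Kc × ET₀ = 1.00 × 7.0550 = 7.0550 mm/d
Crop demand D = ETc × 10 d = 7.0550 × 10 = 70.550 mm
D − Pe = 70.550 − 37.5 = 33.050 mm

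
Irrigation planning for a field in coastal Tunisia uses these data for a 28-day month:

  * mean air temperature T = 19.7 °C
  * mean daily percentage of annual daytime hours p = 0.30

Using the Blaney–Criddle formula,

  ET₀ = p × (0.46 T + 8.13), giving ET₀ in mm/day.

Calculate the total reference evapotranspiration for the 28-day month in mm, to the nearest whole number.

ET₀ = 0.30 × (0.46 × 19.7 + 8.13) = 0.30 × 17.192 = 5.1576 mm/d
Monthly total = 5.1576 × 28 = 144.413 mm

144 mm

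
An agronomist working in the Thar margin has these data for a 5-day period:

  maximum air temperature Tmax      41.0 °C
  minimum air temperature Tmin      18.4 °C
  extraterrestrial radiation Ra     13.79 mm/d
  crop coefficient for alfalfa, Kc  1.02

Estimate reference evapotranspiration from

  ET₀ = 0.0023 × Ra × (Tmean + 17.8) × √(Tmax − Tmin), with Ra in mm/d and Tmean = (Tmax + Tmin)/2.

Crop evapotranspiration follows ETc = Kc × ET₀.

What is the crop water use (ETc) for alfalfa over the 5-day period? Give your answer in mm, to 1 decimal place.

Tmean = (41.0 + 18.4)/2 = 29.70 °C
ET₀ = 0.0023 × 13.79 × (29.70 + 17.8) × √22.6 = 0.0023 × 13.79 × 47.50 × 4.7539 = 7.1620 mm/d
ETc = Kc × ET₀ = 1.02 × 7.1620 = 7.3052 mm/d
Over 5 days: 7.3052 × 5 = 36.526 mm

36.5 mm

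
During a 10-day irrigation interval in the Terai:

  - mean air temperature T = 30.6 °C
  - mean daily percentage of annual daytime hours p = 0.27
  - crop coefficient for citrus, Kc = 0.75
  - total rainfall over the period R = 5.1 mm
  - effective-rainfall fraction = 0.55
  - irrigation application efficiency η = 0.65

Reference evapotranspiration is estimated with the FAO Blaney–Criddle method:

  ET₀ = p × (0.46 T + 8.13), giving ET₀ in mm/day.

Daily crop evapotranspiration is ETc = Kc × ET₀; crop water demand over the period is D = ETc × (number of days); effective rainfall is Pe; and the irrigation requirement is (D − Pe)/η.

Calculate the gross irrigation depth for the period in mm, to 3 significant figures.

64.9 mm

ET₀ = 0.27 × (0.46 × 30.6 + 8.13) = 0.27 × 22.206 = 5.9956 mm/d
ETc = Kc × ET₀ = 0.75 × 5.9956 = 4.4967 mm/d
Crop demand D = ETc × 10 d = 4.4967 × 10 = 44.967 mm
Pe = 0.55 × 5.1 = 2.805 mm
D − Pe = 44.967 − 2.805 = 42.162 mm
Gross irrigation = 42.162 / 0.65 = 64.865 mm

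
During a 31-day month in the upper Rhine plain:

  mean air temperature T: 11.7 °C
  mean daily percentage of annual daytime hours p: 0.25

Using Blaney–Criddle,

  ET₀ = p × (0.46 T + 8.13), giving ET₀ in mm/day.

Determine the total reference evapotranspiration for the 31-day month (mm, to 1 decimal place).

ET₀ = 0.25 × (0.46 × 11.7 + 8.13) = 0.25 × 13.512 = 3.3780 mm/d
Monthly total = 3.3780 × 31 = 104.718 mm

104.7 mm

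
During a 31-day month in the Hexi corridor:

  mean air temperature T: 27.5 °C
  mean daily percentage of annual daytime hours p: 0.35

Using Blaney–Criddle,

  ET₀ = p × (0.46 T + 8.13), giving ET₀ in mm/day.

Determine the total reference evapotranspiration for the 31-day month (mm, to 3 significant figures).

ET₀ = 0.35 × (0.46 × 27.5 + 8.13) = 0.35 × 20.780 = 7.2730 mm/d
Monthly total = 7.2730 × 31 = 225.463 mm

225 mm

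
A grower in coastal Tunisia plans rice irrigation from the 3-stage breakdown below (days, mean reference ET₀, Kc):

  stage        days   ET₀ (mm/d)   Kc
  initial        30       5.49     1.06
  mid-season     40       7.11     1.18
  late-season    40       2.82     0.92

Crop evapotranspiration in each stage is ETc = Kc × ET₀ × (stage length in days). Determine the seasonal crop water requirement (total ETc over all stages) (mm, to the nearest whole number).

initial: 1.06 × 5.49 × 30 = 174.58 mm
mid-season: 1.18 × 7.11 × 40 = 335.59 mm
late-season: 0.92 × 2.82 × 40 = 103.78 mm
Seasonal total = 613.95 mm

614 mm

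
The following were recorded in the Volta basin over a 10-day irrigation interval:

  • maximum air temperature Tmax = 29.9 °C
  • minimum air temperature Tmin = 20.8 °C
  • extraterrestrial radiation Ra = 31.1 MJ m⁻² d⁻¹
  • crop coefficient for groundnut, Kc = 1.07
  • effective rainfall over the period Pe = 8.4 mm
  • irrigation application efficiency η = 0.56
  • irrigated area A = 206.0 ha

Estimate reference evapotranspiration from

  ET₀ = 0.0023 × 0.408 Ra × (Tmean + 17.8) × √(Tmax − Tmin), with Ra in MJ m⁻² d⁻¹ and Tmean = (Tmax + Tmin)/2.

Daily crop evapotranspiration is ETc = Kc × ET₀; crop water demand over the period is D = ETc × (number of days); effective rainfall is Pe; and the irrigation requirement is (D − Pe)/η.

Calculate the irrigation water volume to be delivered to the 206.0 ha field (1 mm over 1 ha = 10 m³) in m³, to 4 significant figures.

118600 m³

Tmean = (29.9 + 20.8)/2 = 25.35 °C
0.408 Ra = 0.408 × 31.1 = 12.6888 mm/d equivalent
ET₀ = 0.0023 × 12.6888 × (25.35 + 17.8) × √9.1 = 0.0023 × 12.6888 × 43.15 × 3.0166 = 3.7988 mm/d
ETc = Kc × ET₀ = 1.07 × 3.7988 = 4.0647 mm/d
Crop demand D = ETc × 10 d = 4.0647 × 10 = 40.647 mm
D − Pe = 40.647 − 8.4 = 32.247 mm
Gross irrigation = 32.247 / 0.56 = 57.584 mm
Volume = 57.584 mm × 206.0 ha × 10 = 118623.0 m³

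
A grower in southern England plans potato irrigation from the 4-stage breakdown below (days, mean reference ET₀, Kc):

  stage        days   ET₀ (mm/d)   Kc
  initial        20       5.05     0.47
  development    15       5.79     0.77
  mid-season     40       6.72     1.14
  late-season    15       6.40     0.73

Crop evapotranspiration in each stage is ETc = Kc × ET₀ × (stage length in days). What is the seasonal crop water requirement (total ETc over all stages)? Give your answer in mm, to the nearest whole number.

491 mm

initial: 0.47 × 5.05 × 20 = 47.47 mm
development: 0.77 × 5.79 × 15 = 66.87 mm
mid-season: 1.14 × 6.72 × 40 = 306.43 mm
late-season: 0.73 × 6.40 × 15 = 70.08 mm
Seasonal total = 490.85 mm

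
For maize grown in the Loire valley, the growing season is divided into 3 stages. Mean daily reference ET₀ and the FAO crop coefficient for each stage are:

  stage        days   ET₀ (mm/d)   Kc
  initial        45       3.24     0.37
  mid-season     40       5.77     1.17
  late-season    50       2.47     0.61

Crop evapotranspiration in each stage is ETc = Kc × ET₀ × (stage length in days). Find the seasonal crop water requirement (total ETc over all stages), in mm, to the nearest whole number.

399 mm

initial: 0.37 × 3.24 × 45 = 53.95 mm
mid-season: 1.17 × 5.77 × 40 = 270.04 mm
late-season: 0.61 × 2.47 × 50 = 75.34 mm
Seasonal total = 399.33 mm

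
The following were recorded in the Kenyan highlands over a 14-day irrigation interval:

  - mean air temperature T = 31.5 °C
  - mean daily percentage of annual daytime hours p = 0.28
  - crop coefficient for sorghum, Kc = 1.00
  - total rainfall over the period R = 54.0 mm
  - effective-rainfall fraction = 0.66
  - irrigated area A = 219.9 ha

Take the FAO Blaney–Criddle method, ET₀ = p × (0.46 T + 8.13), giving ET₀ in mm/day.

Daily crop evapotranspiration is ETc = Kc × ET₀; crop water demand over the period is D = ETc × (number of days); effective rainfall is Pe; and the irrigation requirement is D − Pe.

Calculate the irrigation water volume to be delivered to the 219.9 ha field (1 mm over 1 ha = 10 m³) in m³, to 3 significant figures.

ET₀ = 0.28 × (0.46 × 31.5 + 8.13) = 0.28 × 22.620 = 6.3336 mm/d
ETc = Kc × ET₀ = 1.00 × 6.3336 = 6.3336 mm/d
Crop demand D = ETc × 14 d = 6.3336 × 14 = 88.670 mm
Pe = 0.66 × 54.0 = 35.640 mm
D − Pe = 88.670 − 35.640 = 53.030 mm
Volume = 53.030 mm × 219.9 ha × 10 = 116613.0 m³

117000 m³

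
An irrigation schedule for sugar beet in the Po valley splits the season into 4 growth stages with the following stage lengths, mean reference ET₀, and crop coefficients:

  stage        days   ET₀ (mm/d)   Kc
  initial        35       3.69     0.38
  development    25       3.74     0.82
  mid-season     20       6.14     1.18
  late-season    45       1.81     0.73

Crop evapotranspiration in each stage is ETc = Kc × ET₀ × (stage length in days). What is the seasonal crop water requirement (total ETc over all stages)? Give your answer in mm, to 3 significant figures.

330 mm

initial: 0.38 × 3.69 × 35 = 49.08 mm
development: 0.82 × 3.74 × 25 = 76.67 mm
mid-season: 1.18 × 6.14 × 20 = 144.90 mm
late-season: 0.73 × 1.81 × 45 = 59.46 mm
Seasonal total = 330.11 mm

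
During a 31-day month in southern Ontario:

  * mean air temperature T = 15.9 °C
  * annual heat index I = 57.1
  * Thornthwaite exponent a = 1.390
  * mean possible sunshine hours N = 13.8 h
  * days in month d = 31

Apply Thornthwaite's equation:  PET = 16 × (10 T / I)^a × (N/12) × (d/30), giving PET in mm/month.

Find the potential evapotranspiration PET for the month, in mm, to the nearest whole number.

79 mm

10T/I = 10 × 15.9 / 57.1 = 2.7846
(10T/I)^a = 2.7846^1.390 = 4.1516
Uncorrected PET = 16 × 4.1516 = 66.426 mm
Correction = (N/12)(d/30) = (13.8/12)(31/30) = 1.1883
PET = 66.426 × 1.1883 = 78.934 mm/month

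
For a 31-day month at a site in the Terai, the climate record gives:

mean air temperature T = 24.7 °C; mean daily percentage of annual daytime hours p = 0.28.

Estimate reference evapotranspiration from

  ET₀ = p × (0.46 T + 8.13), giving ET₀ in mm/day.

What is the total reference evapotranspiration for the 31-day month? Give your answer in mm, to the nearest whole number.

169 mm

ET₀ = 0.28 × (0.46 × 24.7 + 8.13) = 0.28 × 19.492 = 5.4578 mm/d
Monthly total = 5.4578 × 31 = 169.192 mm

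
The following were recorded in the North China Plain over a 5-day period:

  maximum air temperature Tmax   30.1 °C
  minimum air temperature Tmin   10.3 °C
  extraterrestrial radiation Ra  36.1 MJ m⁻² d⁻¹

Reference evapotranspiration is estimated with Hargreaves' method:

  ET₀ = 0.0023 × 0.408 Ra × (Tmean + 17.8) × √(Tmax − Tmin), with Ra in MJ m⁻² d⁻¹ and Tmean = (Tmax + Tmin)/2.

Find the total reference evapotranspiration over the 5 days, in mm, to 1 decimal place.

28.6 mm

Tmean = (30.1 + 10.3)/2 = 20.20 °C
0.408 Ra = 0.408 × 36.1 = 14.7288 mm/d equivalent
ET₀ = 0.0023 × 14.7288 × (20.20 + 17.8) × √19.8 = 0.0023 × 14.7288 × 38.00 × 4.4497 = 5.7281 mm/d
Over 5 days: 5.7281 × 5 = 28.641 mm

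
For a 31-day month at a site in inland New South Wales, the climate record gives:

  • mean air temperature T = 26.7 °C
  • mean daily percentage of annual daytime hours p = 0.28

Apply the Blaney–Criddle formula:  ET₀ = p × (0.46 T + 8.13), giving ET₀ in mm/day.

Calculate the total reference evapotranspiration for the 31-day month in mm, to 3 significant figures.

ET₀ = 0.28 × (0.46 × 26.7 + 8.13) = 0.28 × 20.412 = 5.7154 mm/d
Monthly total = 5.7154 × 31 = 177.177 mm

177 mm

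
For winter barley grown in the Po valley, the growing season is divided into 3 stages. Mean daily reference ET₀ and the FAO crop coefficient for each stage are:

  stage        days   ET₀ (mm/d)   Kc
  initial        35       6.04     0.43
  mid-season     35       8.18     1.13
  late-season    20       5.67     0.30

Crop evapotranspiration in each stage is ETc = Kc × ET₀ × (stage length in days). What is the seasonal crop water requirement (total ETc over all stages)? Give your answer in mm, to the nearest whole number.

initial: 0.43 × 6.04 × 35 = 90.90 mm
mid-season: 1.13 × 8.18 × 35 = 323.52 mm
late-season: 0.30 × 5.67 × 20 = 34.02 mm
Seasonal total = 448.44 mm

448 mm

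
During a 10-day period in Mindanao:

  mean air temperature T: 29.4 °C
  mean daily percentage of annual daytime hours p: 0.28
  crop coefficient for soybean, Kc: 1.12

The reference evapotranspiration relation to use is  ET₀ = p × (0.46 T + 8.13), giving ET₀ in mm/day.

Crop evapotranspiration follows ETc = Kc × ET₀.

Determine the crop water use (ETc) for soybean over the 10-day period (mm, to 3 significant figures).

ET₀ = 0.28 × (0.46 × 29.4 + 8.13) = 0.28 × 21.654 = 6.0631 mm/d
ETc = Kc × ET₀ = 1.12 × 6.0631 = 6.7907 mm/d
Over 10 days: 6.7907 × 10 = 67.907 mm

67.9 mm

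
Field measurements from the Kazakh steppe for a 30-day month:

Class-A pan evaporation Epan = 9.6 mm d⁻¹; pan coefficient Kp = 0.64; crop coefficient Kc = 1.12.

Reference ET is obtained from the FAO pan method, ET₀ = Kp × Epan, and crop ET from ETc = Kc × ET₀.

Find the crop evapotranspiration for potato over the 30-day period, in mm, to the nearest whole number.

ET₀ = 0.64 × 9.6 = 6.1440 mm/d
ETc = Kc × ET₀ = 1.12 × 6.1440 = 6.8813 mm/d
Over 30 days: 6.8813 × 30 = 206.439 mm

206 mm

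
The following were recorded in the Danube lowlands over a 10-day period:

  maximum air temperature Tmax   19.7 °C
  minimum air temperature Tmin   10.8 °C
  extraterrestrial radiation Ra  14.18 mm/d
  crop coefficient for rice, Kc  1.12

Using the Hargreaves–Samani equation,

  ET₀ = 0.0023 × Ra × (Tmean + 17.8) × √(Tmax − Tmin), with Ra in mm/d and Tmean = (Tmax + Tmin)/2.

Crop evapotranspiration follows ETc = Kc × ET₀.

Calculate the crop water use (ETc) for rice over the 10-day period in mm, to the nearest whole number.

36 mm

Tmean = (19.7 + 10.8)/2 = 15.25 °C
ET₀ = 0.0023 × 14.18 × (15.25 + 17.8) × √8.9 = 0.0023 × 14.18 × 33.05 × 2.9833 = 3.2157 mm/d
ETc = Kc × ET₀ = 1.12 × 3.2157 = 3.6016 mm/d
Over 10 days: 3.6016 × 10 = 36.016 mm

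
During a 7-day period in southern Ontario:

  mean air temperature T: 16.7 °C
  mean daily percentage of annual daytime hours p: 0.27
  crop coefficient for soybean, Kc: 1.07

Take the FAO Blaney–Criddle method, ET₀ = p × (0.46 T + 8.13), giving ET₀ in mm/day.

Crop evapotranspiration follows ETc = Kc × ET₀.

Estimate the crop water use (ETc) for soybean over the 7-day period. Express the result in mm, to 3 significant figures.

32.0 mm

ET₀ = 0.27 × (0.46 × 16.7 + 8.13) = 0.27 × 15.812 = 4.2692 mm/d
ETc = Kc × ET₀ = 1.07 × 4.2692 = 4.5680 mm/d
Over 7 days: 4.5680 × 7 = 31.976 mm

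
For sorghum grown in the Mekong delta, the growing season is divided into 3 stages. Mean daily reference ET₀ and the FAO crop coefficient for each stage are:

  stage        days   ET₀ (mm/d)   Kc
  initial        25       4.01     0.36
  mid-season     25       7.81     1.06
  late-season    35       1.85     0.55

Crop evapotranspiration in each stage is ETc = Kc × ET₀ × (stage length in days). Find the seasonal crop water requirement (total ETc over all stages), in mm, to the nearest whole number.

initial: 0.36 × 4.01 × 25 = 36.09 mm
mid-season: 1.06 × 7.81 × 25 = 206.97 mm
late-season: 0.55 × 1.85 × 35 = 35.61 mm
Seasonal total = 278.67 mm

279 mm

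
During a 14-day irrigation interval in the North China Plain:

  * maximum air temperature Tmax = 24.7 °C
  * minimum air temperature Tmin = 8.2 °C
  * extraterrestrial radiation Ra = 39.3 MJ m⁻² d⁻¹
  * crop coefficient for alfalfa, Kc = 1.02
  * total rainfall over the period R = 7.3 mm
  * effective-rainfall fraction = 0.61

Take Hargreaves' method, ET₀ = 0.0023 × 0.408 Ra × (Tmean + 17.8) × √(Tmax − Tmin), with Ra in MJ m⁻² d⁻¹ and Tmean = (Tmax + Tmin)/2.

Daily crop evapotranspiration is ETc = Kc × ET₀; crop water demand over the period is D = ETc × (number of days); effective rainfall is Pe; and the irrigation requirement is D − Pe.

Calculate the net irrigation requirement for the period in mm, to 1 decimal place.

Tmean = (24.7 + 8.2)/2 = 16.45 °C
0.408 Ra = 0.408 × 39.3 = 16.0344 mm/d equivalent
ET₀ = 0.0023 × 16.0344 × (16.45 + 17.8) × √16.5 = 0.0023 × 16.0344 × 34.25 × 4.0620 = 5.1308 mm/d
ETc = Kc × ET₀ = 1.02 × 5.1308 = 5.2334 mm/d
Crop demand D = ETc × 14 d = 5.2334 × 14 = 73.268 mm
Pe = 0.61 × 7.3 = 4.453 mm
D − Pe = 73.268 − 4.453 = 68.815 mm

68.8 mm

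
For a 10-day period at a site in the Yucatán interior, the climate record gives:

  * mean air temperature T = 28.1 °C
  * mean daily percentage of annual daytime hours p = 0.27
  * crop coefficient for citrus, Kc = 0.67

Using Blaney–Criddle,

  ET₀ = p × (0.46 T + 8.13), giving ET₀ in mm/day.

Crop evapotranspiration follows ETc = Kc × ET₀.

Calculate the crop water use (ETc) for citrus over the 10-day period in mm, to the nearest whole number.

ET₀ = 0.27 × (0.46 × 28.1 + 8.13) = 0.27 × 21.056 = 5.6851 mm/d
ETc = Kc × ET₀ = 0.67 × 5.6851 = 3.8090 mm/d
Over 10 days: 3.8090 × 10 = 38.090 mm

38 mm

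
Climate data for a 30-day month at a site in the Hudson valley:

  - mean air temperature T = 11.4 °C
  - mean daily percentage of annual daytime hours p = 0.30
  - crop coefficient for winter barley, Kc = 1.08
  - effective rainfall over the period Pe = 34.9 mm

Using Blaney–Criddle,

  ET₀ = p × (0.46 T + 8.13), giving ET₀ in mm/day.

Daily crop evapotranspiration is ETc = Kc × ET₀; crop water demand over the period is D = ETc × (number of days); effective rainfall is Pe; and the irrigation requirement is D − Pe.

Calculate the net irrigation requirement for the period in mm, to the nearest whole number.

95 mm

ET₀ = 0.30 × (0.46 × 11.4 + 8.13) = 0.30 × 13.374 = 4.0122 mm/d
ETc = Kc × ET₀ = 1.08 × 4.0122 = 4.3332 mm/d
Crop demand D = ETc × 30 d = 4.3332 × 30 = 129.996 mm
D − Pe = 129.996 − 34.9 = 95.096 mm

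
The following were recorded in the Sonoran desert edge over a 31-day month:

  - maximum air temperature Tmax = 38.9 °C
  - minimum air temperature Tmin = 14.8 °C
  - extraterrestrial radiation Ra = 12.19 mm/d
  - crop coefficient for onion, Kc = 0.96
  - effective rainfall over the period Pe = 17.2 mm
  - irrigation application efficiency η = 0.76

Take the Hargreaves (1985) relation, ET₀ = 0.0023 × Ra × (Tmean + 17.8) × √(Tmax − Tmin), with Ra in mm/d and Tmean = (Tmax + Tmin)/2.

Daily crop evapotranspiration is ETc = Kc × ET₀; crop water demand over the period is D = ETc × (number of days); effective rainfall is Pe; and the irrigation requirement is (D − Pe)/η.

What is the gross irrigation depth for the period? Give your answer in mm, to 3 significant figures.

218 mm

Tmean = (38.9 + 14.8)/2 = 26.85 °C
ET₀ = 0.0023 × 12.19 × (26.85 + 17.8) × √24.1 = 0.0023 × 12.19 × 44.65 × 4.9092 = 6.1456 mm/d
ETc = Kc × ET₀ = 0.96 × 6.1456 = 5.8998 mm/d
Crop demand D = ETc × 31 d = 5.8998 × 31 = 182.894 mm
D − Pe = 182.894 − 17.2 = 165.694 mm
Gross irrigation = 165.694 / 0.76 = 218.018 mm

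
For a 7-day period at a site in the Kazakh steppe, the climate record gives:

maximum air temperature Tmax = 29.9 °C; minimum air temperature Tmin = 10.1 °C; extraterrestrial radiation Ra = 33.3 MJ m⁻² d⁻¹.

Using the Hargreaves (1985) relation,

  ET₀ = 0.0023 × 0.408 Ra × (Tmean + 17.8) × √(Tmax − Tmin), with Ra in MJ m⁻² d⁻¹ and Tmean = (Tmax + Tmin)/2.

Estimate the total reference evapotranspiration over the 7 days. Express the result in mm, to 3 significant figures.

36.8 mm

Tmean = (29.9 + 10.1)/2 = 20.00 °C
0.408 Ra = 0.408 × 33.3 = 13.5864 mm/d equivalent
ET₀ = 0.0023 × 13.5864 × (20.00 + 17.8) × √19.8 = 0.0023 × 13.5864 × 37.80 × 4.4497 = 5.2560 mm/d
Over 7 days: 5.2560 × 7 = 36.792 mm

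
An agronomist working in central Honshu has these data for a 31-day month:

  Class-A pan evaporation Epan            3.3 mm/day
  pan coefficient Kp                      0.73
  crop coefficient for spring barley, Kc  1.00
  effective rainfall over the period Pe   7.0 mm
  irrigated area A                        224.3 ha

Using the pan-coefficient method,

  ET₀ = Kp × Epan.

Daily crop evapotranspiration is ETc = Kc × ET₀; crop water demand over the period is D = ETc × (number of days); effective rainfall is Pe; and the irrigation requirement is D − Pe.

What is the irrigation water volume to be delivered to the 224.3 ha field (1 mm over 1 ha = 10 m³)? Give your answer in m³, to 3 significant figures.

152000 m³

ET₀ = 0.73 × 3.3 = 2.4090 mm/d
ETc = Kc × ET₀ = 1.00 × 2.4090 = 2.4090 mm/d
Crop demand D = ETc × 31 d = 2.4090 × 31 = 74.679 mm
D − Pe = 74.679 − 7.0 = 67.679 mm
Volume = 67.679 mm × 224.3 ha × 10 = 151804.0 m³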